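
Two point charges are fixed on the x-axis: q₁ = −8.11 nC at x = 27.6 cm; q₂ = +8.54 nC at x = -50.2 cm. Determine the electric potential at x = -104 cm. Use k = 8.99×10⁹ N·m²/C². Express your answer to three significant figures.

87.3 V

Electric potential is a scalar, so the contributions from each charge add algebraically: V = Σ kqᵢ/rᵢ.
Distances from the field point to each charge: r₁ = 1.32 m, r₂ = 0.538 m.
V = k[(-8.11×10⁻⁹)/(1.32) + (8.54×10⁻⁹)/(0.538)] = 87.3 V.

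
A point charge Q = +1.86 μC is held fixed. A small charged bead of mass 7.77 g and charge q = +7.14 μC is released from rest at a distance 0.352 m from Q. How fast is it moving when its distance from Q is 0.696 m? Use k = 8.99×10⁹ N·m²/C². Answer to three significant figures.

Only the electrostatic force acts, so mechanical energy is conserved: ½mv² = U₁ − U₂ = kQq(1/r₁ − 1/r₂).
U₁ − U₂ = (8.99×10⁹ N·m²/C²)(1.86×10⁻⁶ C)(7.14×10⁻⁶ C)(1/0.352 − 1/0.696) = 0.168 J.
v = √(2·0.168/7.77×10⁻³) = 6.57 m/s.

6.57 m/s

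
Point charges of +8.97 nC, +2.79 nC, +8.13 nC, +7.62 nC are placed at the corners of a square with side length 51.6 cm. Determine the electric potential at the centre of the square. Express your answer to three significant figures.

Electric potential is a scalar, so the contributions from each charge add algebraically: V = Σ kqᵢ/rᵢ.
The distance from each corner to the centre is a√2/2 = 0.365 m.
V = k[(8.97×10⁻⁹)/(0.365) + (2.79×10⁻⁹)/(0.365) + (8.13×10⁻⁹)/(0.365) + (7.62×10⁻⁹)/(0.365)] = 678 V.

678 V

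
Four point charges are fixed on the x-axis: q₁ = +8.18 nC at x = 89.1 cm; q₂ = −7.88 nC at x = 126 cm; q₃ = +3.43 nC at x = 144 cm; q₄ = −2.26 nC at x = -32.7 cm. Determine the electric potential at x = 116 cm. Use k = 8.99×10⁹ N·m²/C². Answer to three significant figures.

-339 V

The total potential is the scalar sum of each charge's contribution, V = Σ kqᵢ/rᵢ.
Distances from the field point to each charge: r₁ = 0.269 m, r₂ = 0.100 m, r₃ = 0.280 m, r₄ = 1.49 m.
V = k[(8.18×10⁻⁹)/(0.269) + (-7.88×10⁻⁹)/(0.100) + (3.43×10⁻⁹)/(0.280) + (-2.26×10⁻⁹)/(1.49)] = -339 V.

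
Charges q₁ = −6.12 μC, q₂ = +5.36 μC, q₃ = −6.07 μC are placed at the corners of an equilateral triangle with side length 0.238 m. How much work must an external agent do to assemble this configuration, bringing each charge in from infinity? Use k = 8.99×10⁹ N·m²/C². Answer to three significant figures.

The work to assemble the configuration equals its total potential energy, U = Σ kqᵢqⱼ/rᵢⱼ over all pairs.
All three pair separations equal the side length, 0.238 m.
U = (-1.24) + (1.40) + (-1.23) = -1.06 J.

-1.06 J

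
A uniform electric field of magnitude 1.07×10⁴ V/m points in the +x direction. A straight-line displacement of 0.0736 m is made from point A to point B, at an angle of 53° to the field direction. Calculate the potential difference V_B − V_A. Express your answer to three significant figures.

Only the component of displacement along E changes the potential: ΔV = −E·d·cosθ.
ΔV = −(1.07×10⁴ V/m)(0.0736 m)cos53° = -474 V.

-474 V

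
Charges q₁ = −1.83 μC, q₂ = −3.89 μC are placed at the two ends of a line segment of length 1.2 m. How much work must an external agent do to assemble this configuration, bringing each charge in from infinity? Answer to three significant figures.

The work to assemble the configuration equals its total potential energy, U = Σ kqᵢqⱼ/rᵢⱼ over all pairs.
The separation is r = 1.20 m.
U = (0.0533) = 0.0533 J.

0.0533 J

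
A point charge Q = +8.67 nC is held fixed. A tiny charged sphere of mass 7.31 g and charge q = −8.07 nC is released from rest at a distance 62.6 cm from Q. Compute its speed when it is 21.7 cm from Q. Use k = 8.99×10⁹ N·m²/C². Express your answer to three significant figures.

0.0228 m/s

Only the electrostatic force acts, so mechanical energy is conserved: ½mv² = U₁ − U₂ = kQq(1/r₁ − 1/r₂).
U₁ − U₂ = (8.99×10⁹ N·m²/C²)(8.67×10⁻⁹ C)(-8.07×10⁻⁹ C)(1/0.626 − 1/0.217) = 1.89×10⁻⁶ J.
v = √(2·1.89×10⁻⁶/7.31×10⁻³) = 0.0228 m/s.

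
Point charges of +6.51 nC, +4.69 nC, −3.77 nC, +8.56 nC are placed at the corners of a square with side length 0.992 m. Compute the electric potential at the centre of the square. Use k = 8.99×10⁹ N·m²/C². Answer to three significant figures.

The total potential is the scalar sum of each charge's contribution, V = Σ kqᵢ/rᵢ.
The distance from each corner to the centre is a√2/2 = 0.701 m.
V = k[(6.51×10⁻⁹)/(0.701) + (4.69×10⁻⁹)/(0.701) + (-3.77×10⁻⁹)/(0.701) + (8.56×10⁻⁹)/(0.701)] = 205 V.

205 V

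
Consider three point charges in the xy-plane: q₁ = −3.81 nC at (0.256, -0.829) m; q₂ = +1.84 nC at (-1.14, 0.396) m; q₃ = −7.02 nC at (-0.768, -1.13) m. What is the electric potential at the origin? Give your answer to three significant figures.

-72.0 V

Electric potential is a scalar, so the contributions from each charge add algebraically: V = Σ kqᵢ/rᵢ.
Distances from the field point to each charge: r₁ = 0.868 m, r₂ = 1.21 m, r₃ = 1.37 m.
V = k[(-3.81×10⁻⁹)/(0.868) + (1.84×10⁻⁹)/(1.21) + (-7.02×10⁻⁹)/(1.37)] = -72.0 V.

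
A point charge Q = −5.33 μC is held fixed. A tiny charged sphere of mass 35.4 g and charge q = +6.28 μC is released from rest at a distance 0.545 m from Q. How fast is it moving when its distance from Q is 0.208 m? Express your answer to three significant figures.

7.11 m/s

Only the electrostatic force acts, so mechanical energy is conserved: ½mv² = U₁ − U₂ = kQq(1/r₁ − 1/r₂).
U₁ − U₂ = (8.99×10⁹ N·m²/C²)(-5.33×10⁻⁶ C)(6.28×10⁻⁶ C)(1/0.545 − 1/0.208) = 0.895 J.
v = √(2·0.895/0.0354) = 7.11 m/s.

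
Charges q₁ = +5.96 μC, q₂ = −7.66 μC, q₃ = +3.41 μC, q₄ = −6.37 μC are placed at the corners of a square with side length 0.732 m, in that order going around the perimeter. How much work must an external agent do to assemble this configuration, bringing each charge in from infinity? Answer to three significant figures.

The work to assemble the configuration equals its total potential energy, U = Σ kqᵢqⱼ/rᵢⱼ over all pairs.
The four side pairs have separation 0.732 m and the two diagonal pairs 1.04 m.
Summing all 6 pair terms gives U = -1.01 J.

-1.01 J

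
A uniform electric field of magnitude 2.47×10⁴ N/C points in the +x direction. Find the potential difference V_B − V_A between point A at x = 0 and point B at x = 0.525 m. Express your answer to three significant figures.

In a uniform field, potential decreases in the direction of E: V_B − V_A = −E·Δx.
V_B − V_A = −(2.47×10⁴ V/m)(0.525 m) = -1.30×10⁴ V.

-1.30×10⁴ V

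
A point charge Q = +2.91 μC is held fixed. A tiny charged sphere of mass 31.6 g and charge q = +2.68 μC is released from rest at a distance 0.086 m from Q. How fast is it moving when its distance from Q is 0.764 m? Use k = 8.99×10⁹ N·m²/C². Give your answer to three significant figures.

Only the electrostatic force acts, so mechanical energy is conserved: ½mv² = U₁ − U₂ = kQq(1/r₁ − 1/r₂).
U₁ − U₂ = (8.99×10⁹ N·m²/C²)(2.91×10⁻⁶ C)(2.68×10⁻⁶ C)(1/0.0860 − 1/0.764) = 0.723 J.
v = √(2·0.723/0.0316) = 6.77 m/s.

6.77 m/s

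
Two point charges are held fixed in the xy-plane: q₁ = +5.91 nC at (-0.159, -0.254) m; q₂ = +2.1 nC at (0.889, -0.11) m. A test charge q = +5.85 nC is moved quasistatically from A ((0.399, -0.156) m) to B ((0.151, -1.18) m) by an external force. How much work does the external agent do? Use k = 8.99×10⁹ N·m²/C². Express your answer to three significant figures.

For quasistatic motion the external work equals the change in potential energy: W_ext = qΔV = q(V_B − V_A).
At A: distances to the source charges are 0.567 m, 0.492 m; V_A = Σ kqᵢ/rᵢ = 132 V.
At B: distances to the source charges are 0.977 m, 1.30 m; V_B = Σ kqᵢ/rᵢ = 68.9 V.
ΔV = V_B − V_A = -63.2 V.
W_ext = qΔV = (5.85×10⁻⁹ C)(-63.2 V) = -3.70×10⁻⁷ J.

-3.70×10⁻⁷ J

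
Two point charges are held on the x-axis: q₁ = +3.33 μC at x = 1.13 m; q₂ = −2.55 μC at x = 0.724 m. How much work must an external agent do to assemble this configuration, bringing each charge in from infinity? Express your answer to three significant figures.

The work to assemble the configuration equals its total potential energy, U = Σ kqᵢqⱼ/rᵢⱼ over all pairs.
Pair separations: r₁₂ = 0.406 m.
U = (-0.188) = -0.188 J.

-0.188 J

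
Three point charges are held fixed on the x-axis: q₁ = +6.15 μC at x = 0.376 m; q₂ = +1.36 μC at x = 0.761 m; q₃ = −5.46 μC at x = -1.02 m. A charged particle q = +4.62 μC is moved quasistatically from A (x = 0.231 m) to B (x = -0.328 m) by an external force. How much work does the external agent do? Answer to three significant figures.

For quasistatic motion the external work equals the change in potential energy: W_ext = qΔV = q(V_B − V_A).
At A: distances to the source charges are 0.145 m, 0.530 m, 1.25 m; V_A = Σ kqᵢ/rᵢ = 3.65×10⁵ V.
At B: distances to the source charges are 0.704 m, 1.09 m, 0.692 m; V_B = Σ kqᵢ/rᵢ = 1.88×10⁴ V.
ΔV = V_B − V_A = -3.46×10⁵ V.
W_ext = qΔV = (4.62×10⁻⁶ C)(-3.46×10⁵ V) = -1.60 J.

-1.60 J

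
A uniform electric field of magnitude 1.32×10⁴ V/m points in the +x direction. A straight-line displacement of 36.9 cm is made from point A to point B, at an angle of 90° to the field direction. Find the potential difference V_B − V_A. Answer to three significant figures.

0 V

Only the component of displacement along E changes the potential: ΔV = −E·d·cosθ.
ΔV = −(1.32×10⁴ V/m)(0.369 m)cos90° = 0 V.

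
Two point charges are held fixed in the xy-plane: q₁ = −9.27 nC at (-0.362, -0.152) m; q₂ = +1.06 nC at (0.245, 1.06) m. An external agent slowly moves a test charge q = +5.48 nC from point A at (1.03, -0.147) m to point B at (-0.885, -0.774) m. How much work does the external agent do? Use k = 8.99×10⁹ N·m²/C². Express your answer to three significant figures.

-2.46×10⁻⁷ J

For quasistatic motion the external work equals the change in potential energy: W_ext = qΔV = q(V_B − V_A).
At A: distances to the source charges are 1.39 m, 1.44 m; V_A = Σ kqᵢ/rᵢ = -53.2 V.
At B: distances to the source charges are 0.813 m, 2.15 m; V_B = Σ kqᵢ/rᵢ = -98.1 V.
ΔV = V_B − V_A = -44.9 V.
W_ext = qΔV = (5.48×10⁻⁹ C)(-44.9 V) = -2.46×10⁻⁷ J.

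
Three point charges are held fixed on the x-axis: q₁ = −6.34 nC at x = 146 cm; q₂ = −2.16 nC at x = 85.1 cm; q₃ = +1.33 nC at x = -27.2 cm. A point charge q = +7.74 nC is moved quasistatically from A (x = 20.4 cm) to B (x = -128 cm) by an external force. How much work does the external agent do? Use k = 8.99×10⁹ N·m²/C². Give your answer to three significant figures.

2.49×10⁻⁷ J

For quasistatic motion the external work equals the change in potential energy: W_ext = qΔV = q(V_B − V_A).
At A: distances to the source charges are 1.26 m, 0.647 m, 0.476 m; V_A = Σ kqᵢ/rᵢ = -50.3 V.
At B: distances to the source charges are 2.74 m, 2.13 m, 1.01 m; V_B = Σ kqᵢ/rᵢ = -18.1 V.
ΔV = V_B − V_A = 32.2 V.
W_ext = qΔV = (7.74×10⁻⁹ C)(32.2 V) = 2.49×10⁻⁷ J.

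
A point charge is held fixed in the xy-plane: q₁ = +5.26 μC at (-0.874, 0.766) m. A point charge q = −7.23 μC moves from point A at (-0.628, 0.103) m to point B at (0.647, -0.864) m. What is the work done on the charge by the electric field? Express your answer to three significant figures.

The work done by the electric force is W_field = −ΔU = −q(V_B − V_A) = q(V_A − V_B).
At A: distance to the source charge is 0.707 m; V_A = kq₁/r = 6.69×10⁴ V.
At B: distance to the source charge is 2.23 m; V_B = kq₁/r = 2.12×10⁴ V.
ΔV = V_B − V_A = -4.57×10⁴ V.
W_field = −qΔV = −(-7.23×10⁻⁶ C)(-4.57×10⁴ V) = -0.330 J.

-0.330 J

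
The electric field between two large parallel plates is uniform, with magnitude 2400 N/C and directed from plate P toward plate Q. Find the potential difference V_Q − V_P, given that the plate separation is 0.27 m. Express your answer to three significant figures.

-648 V

In a uniform field, potential decreases in the direction of E: ΔV = −E·d for a displacement d parallel to E.
Going from P to Q is a displacement of 0.27 m along the field, so V_Q − V_P = −Ed = -648 V.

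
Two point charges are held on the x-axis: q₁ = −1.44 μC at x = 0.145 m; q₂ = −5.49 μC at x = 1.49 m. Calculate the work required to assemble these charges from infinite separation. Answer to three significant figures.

The assembly work is the sum of pairwise potential energies, U = Σ_{i<j} kqᵢqⱼ/rᵢⱼ.
Pair separations: r₁₂ = 1.34 m.
U = (0.0528) = 0.0528 J.

0.0528 J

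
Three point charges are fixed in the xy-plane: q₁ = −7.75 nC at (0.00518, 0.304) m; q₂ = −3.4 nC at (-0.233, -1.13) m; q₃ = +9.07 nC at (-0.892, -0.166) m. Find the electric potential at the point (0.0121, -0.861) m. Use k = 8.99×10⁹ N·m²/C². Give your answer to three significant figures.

Electric potential is a scalar, so the contributions from each charge add algebraically: V = Σ kqᵢ/rᵢ.
Distances from the field point to each charge: r₁ = 1.17 m, r₂ = 0.364 m, r₃ = 1.14 m.
V = k[(-7.75×10⁻⁹)/(1.17) + (-3.40×10⁻⁹)/(0.364) + (9.07×10⁻⁹)/(1.14)] = -72.3 V.

-72.3 V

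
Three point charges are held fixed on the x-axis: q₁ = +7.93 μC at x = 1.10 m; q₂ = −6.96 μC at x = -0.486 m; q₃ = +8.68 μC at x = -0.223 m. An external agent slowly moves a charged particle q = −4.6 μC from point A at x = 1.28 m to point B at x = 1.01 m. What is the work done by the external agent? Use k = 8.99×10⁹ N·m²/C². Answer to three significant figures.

For quasistatic motion the external work equals the change in potential energy: W_ext = qΔV = q(V_B − V_A).
At A: distances to the source charges are 0.180 m, 1.77 m, 1.50 m; V_A = Σ kqᵢ/rᵢ = 4.13×10⁵ V.
At B: distances to the source charges are 0.0900 m, 1.50 m, 1.23 m; V_B = Σ kqᵢ/rᵢ = 8.14×10⁵ V.
ΔV = V_B − V_A = 4.01×10⁵ V.
W_ext = qΔV = (-4.60×10⁻⁶ C)(4.01×10⁵ V) = -1.84 J.

-1.84 J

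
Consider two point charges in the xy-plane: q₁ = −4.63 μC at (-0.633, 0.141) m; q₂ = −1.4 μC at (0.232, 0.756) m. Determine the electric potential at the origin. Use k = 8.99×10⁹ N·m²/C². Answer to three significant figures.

-8.01×10⁴ V

The total potential is the scalar sum of each charge's contribution, V = Σ kqᵢ/rᵢ.
Distances from the field point to each charge: r₁ = 0.649 m, r₂ = 0.791 m.
V = k[(-4.63×10⁻⁶)/(0.649) + (-1.40×10⁻⁶)/(0.791)] = -8.01×10⁴ V.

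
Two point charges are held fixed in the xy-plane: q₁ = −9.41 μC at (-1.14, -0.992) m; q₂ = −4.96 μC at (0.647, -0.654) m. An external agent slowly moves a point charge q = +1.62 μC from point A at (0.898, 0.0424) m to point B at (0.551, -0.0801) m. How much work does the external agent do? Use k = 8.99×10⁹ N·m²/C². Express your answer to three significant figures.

For quasistatic motion the external work equals the change in potential energy: W_ext = qΔV = q(V_B − V_A).
At A: distances to the source charges are 2.29 m, 0.740 m; V_A = Σ kqᵢ/rᵢ = -9.73×10⁴ V.
At B: distances to the source charges are 1.92 m, 0.582 m; V_B = Σ kqᵢ/rᵢ = -1.21×10⁵ V.
ΔV = V_B − V_A = -2.34×10⁴ V.
W_ext = qΔV = (1.62×10⁻⁶ C)(-2.34×10⁴ V) = -0.0379 J.

-0.0379 J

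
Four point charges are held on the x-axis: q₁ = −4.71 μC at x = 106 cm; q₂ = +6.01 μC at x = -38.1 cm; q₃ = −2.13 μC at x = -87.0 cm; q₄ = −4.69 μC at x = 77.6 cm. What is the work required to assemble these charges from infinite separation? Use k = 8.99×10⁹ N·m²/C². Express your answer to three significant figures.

The work to assemble the configuration equals its total potential energy, U = Σ kqᵢqⱼ/rᵢⱼ over all pairs.
Pair separations: r₁₂ = 1.44 m, r₁₃ = 1.93 m, r₁₄ = 0.284 m, r₂₃ = 0.489 m, r₂₄ = 1.16 m, r₃₄ = 1.65 m.
Summing all 6 pair terms gives U = 0.170 J.

0.170 J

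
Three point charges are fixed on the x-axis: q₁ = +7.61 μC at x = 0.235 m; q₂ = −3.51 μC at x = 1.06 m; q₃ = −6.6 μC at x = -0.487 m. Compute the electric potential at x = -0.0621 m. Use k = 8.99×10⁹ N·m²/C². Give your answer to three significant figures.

6.25×10⁴ V

The total potential is the scalar sum of each charge's contribution, V = Σ kqᵢ/rᵢ.
Distances from the field point to each charge: r₁ = 0.297 m, r₂ = 1.12 m, r₃ = 0.425 m.
V = k[(7.61×10⁻⁶)/(0.297) + (-3.51×10⁻⁶)/(1.12) + (-6.60×10⁻⁶)/(0.425)] = 6.25×10⁴ V.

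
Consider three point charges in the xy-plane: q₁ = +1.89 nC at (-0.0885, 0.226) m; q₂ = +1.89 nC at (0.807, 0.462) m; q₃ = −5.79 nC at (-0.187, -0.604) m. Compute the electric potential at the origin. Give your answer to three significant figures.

The total potential is the scalar sum of each charge's contribution, V = Σ kqᵢ/rᵢ.
Distances from the field point to each charge: r₁ = 0.243 m, r₂ = 0.930 m, r₃ = 0.632 m.
V = k[(1.89×10⁻⁹)/(0.243) + (1.89×10⁻⁹)/(0.930) + (-5.79×10⁻⁹)/(0.632)] = 5.95 V.

5.95 V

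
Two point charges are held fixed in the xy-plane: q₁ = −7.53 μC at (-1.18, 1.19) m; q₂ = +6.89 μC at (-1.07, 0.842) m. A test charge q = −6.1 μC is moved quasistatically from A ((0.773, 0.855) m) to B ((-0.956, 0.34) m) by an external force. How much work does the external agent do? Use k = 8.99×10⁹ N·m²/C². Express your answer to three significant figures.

-0.268 J

For quasistatic motion the external work equals the change in potential energy: W_ext = qΔV = q(V_B − V_A).
At A: distances to the source charges are 1.98 m, 1.84 m; V_A = Σ kqᵢ/rᵢ = -555 V.
At B: distances to the source charges are 0.879 m, 0.515 m; V_B = Σ kqᵢ/rᵢ = 4.33×10⁴ V.
ΔV = V_B − V_A = 4.39×10⁴ V.
W_ext = qΔV = (-6.10×10⁻⁶ C)(4.39×10⁴ V) = -0.268 J.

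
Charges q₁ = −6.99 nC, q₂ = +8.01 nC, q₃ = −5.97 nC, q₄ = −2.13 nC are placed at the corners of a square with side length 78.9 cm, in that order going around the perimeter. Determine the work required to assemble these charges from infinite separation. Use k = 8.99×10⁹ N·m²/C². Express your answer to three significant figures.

The assembly work is the sum of pairwise potential energies, U = Σ_{i<j} kqᵢqⱼ/rᵢⱼ.
The four side pairs have separation 0.789 m and the two diagonal pairs 1.12 m.
Summing all 6 pair terms gives U = -6.70×10⁻⁷ J.

-6.70×10⁻⁷ J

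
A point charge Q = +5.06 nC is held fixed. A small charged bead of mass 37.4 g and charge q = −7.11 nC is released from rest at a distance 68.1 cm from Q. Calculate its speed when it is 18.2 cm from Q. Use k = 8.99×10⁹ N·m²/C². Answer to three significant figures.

Only the electrostatic force acts, so mechanical energy is conserved: ½mv² = U₁ − U₂ = kQq(1/r₁ − 1/r₂).
U₁ − U₂ = (8.99×10⁹ N·m²/C²)(5.06×10⁻⁹ C)(-7.11×10⁻⁹ C)(1/0.681 − 1/0.182) = 1.30×10⁻⁶ J.
v = √(2·1.30×10⁻⁶/0.0374) = 8.34×10⁻³ m/s.

8.34×10⁻³ m/s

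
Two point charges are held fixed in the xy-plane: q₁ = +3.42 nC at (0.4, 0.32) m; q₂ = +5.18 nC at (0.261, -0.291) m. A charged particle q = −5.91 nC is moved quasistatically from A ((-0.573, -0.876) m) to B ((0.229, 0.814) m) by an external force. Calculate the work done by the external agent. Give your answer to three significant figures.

-2.09×10⁻⁷ J

For quasistatic motion the external work equals the change in potential energy: W_ext = qΔV = q(V_B − V_A).
At A: distances to the source charges are 1.54 m, 1.02 m; V_A = Σ kqᵢ/rᵢ = 65.7 V.
At B: distances to the source charges are 0.523 m, 1.11 m; V_B = Σ kqᵢ/rᵢ = 101 V.
ΔV = V_B − V_A = 35.3 V.
W_ext = qΔV = (-5.91×10⁻⁹ C)(35.3 V) = -2.09×10⁻⁷ J.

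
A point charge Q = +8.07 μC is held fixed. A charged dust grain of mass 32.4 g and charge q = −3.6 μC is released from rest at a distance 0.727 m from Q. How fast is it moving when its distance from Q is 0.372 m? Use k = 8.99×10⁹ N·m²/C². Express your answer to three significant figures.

Only the electrostatic force acts, so mechanical energy is conserved: ½mv² = U₁ − U₂ = kQq(1/r₁ − 1/r₂).
U₁ − U₂ = (8.99×10⁹ N·m²/C²)(8.07×10⁻⁶ C)(-3.60×10⁻⁶ C)(1/0.727 − 1/0.372) = 0.343 J.
v = √(2·0.343/0.0324) = 4.60 m/s.

4.60 m/s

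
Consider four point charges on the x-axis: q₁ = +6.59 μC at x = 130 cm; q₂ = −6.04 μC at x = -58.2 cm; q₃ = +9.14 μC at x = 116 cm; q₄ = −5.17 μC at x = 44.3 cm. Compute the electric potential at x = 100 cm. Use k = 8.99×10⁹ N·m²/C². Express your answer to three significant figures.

The total potential is the scalar sum of each charge's contribution, V = Σ kqᵢ/rᵢ.
Distances from the field point to each charge: r₁ = 0.300 m, r₂ = 1.58 m, r₃ = 0.160 m, r₄ = 0.557 m.
V = k[(6.59×10⁻⁶)/(0.300) + (-6.04×10⁻⁶)/(1.58) + (9.14×10⁻⁶)/(0.160) + (-5.17×10⁻⁶)/(0.557)] = 5.93×10⁵ V.

5.93×10⁵ V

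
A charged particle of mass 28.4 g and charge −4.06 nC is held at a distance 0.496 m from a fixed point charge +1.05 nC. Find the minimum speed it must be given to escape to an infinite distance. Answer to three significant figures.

2.33×10⁻³ m/s

To just escape, total mechanical energy must reach zero at infinity: ½mv²_min + U = 0, so ½mv²_min = −U = |kQq|/r.
|U| = |kQq|/r = (8.99×10⁹ N·m²/C²)(1.05×10⁻⁹)(4.06×10⁻⁹)/(0.496) = 7.73×10⁻⁸ J.
v_min = √(2|U|/m) = √(2·7.73×10⁻⁸/0.0284) = 2.33×10⁻³ m/s.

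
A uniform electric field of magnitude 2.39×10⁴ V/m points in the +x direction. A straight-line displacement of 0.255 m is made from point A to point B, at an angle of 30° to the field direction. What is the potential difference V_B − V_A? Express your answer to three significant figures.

Only the component of displacement along E changes the potential: ΔV = −E·d·cosθ.
ΔV = −(2.39×10⁴ V/m)(0.255 m)cos30° = -5280 V.

-5280 V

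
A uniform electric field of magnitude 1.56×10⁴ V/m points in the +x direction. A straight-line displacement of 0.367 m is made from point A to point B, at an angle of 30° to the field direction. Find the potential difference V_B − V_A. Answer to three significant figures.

-4960 V

Only the component of displacement along E changes the potential: ΔV = −E·d·cosθ.
ΔV = −(1.56×10⁴ V/m)(0.367 m)cos30° = -4960 V.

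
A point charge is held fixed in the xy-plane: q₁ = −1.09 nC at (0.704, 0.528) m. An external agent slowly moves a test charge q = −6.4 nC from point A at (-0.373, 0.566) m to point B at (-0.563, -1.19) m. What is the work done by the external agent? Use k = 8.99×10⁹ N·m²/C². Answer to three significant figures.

For quasistatic motion the external work equals the change in potential energy: W_ext = qΔV = q(V_B − V_A).
At A: distance to the source charge is 1.08 m; V_A = kq₁/r = -9.09 V.
At B: distance to the source charge is 2.13 m; V_B = kq₁/r = -4.59 V.
ΔV = V_B − V_A = 4.50 V.
W_ext = qΔV = (-6.40×10⁻⁹ C)(4.50 V) = -2.88×10⁻⁸ J.

-2.88×10⁻⁸ J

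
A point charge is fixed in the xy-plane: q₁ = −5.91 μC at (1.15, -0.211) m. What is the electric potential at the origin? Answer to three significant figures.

The total potential is the scalar sum of each charge's contribution, V = Σ kqᵢ/rᵢ.
Distances from the field point to each charge: r₁ = 1.17 m.
V = k[(-5.91×10⁻⁶)/(1.17)] = -4.54×10⁴ V.

-4.54×10⁴ V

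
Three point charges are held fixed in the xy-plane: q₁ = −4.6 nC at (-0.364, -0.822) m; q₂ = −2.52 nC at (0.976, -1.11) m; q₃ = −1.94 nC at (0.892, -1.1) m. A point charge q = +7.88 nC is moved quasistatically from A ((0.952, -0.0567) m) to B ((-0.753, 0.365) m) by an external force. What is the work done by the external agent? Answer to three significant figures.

1.13×10⁻⁷ J

For quasistatic motion the external work equals the change in potential energy: W_ext = qΔV = q(V_B − V_A).
At A: distances to the source charges are 1.52 m, 1.05 m, 1.05 m; V_A = Σ kqᵢ/rᵢ = -65.4 V.
At B: distances to the source charges are 1.25 m, 2.27 m, 2.20 m; V_B = Σ kqᵢ/rᵢ = -51.0 V.
ΔV = V_B − V_A = 14.4 V.
W_ext = qΔV = (7.88×10⁻⁹ C)(14.4 V) = 1.13×10⁻⁷ J.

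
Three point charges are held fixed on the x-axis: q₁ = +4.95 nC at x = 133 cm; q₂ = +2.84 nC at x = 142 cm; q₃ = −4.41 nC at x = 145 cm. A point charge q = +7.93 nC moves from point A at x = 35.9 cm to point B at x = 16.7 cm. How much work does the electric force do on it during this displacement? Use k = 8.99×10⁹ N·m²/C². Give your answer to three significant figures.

4.61×10⁻⁸ J

The work done by the electric force is W_field = −ΔU = −q(V_B − V_A) = q(V_A − V_B).
At A: distances to the source charges are 0.971 m, 1.06 m, 1.09 m; V_A = Σ kqᵢ/rᵢ = 33.6 V.
At B: distances to the source charges are 1.16 m, 1.25 m, 1.28 m; V_B = Σ kqᵢ/rᵢ = 27.7 V.
ΔV = V_B − V_A = -5.82 V.
W_field = −qΔV = −(7.93×10⁻⁹ C)(-5.82 V) = 4.61×10⁻⁸ J.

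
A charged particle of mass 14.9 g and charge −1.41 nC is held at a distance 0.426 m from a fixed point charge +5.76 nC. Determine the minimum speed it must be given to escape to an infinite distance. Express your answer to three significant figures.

To just escape, total mechanical energy must reach zero at infinity: ½mv²_min + U = 0, so ½mv²_min = −U = |kQq|/r.
|U| = |kQq|/r = (8.99×10⁹ N·m²/C²)(5.76×10⁻⁹)(1.41×10⁻⁹)/(0.426) = 1.71×10⁻⁷ J.
v_min = √(2|U|/m) = √(2·1.71×10⁻⁷/0.0149) = 4.80×10⁻³ m/s.

4.80×10⁻³ m/s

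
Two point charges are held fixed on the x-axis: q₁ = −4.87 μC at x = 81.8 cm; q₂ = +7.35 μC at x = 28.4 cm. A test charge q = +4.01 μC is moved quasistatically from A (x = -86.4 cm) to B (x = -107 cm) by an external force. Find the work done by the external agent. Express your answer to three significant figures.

For quasistatic motion the external work equals the change in potential energy: W_ext = qΔV = q(V_B − V_A).
At A: distances to the source charges are 1.68 m, 1.15 m; V_A = Σ kqᵢ/rᵢ = 3.15×10⁴ V.
At B: distances to the source charges are 1.89 m, 1.35 m; V_B = Σ kqᵢ/rᵢ = 2.56×10⁴ V.
ΔV = V_B − V_A = -5920 V.
W_ext = qΔV = (4.01×10⁻⁶ C)(-5920 V) = -0.0237 J.

-0.0237 J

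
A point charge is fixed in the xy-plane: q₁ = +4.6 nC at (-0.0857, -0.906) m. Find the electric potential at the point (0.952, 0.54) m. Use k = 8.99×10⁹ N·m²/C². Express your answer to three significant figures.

Electric potential is a scalar, so the contributions from each charge add algebraically: V = Σ kqᵢ/rᵢ.
Distances from the field point to each charge: r₁ = 1.78 m.
V = k[(4.60×10⁻⁹)/(1.78)] = 23.2 V.

23.2 V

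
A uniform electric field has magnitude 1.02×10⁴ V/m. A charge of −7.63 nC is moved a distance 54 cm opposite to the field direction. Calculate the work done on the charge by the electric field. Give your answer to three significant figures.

The potential change for a displacement 54 cm opposite to the field direction is ΔV = +Ed = 5510 V.
W_field = −qΔV = 4.20×10⁻⁵ J.

4.20×10⁻⁵ J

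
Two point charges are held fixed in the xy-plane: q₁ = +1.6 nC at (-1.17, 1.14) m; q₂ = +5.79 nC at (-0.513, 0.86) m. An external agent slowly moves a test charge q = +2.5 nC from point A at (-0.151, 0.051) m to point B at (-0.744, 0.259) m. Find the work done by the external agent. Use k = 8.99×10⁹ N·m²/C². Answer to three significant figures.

6.79×10⁻⁸ J

For quasistatic motion the external work equals the change in potential energy: W_ext = qΔV = q(V_B − V_A).
At A: distances to the source charges are 1.49 m, 0.886 m; V_A = Σ kqᵢ/rᵢ = 68.4 V.
At B: distances to the source charges are 0.979 m, 0.644 m; V_B = Σ kqᵢ/rᵢ = 95.5 V.
ΔV = V_B − V_A = 27.2 V.
W_ext = qΔV = (2.50×10⁻⁹ C)(27.2 V) = 6.79×10⁻⁸ J.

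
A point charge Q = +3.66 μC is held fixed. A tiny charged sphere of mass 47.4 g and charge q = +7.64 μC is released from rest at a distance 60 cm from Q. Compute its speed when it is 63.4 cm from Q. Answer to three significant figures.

Only the electrostatic force acts, so mechanical energy is conserved: ½mv² = U₁ − U₂ = kQq(1/r₁ − 1/r₂).
U₁ − U₂ = (8.99×10⁹ N·m²/C²)(3.66×10⁻⁶ C)(7.64×10⁻⁶ C)(1/0.600 − 1/0.634) = 0.0225 J.
v = √(2·0.0225/0.0474) = 0.974 m/s.

0.974 m/s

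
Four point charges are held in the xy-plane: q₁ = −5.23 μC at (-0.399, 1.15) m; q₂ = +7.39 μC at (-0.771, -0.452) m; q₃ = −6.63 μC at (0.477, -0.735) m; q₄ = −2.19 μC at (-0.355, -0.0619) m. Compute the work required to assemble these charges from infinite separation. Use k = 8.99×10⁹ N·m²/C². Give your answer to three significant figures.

-0.454 J

The assembly work is the sum of pairwise potential energies, U = Σ_{i<j} kqᵢqⱼ/rᵢⱼ.
Pair separations: r₁₂ = 1.64 m, r₁₃ = 2.08 m, r₁₄ = 1.21 m, r₂₃ = 1.28 m, r₂₄ = 0.570 m, r₃₄ = 1.07 m.
Summing all 6 pair terms gives U = -0.454 J.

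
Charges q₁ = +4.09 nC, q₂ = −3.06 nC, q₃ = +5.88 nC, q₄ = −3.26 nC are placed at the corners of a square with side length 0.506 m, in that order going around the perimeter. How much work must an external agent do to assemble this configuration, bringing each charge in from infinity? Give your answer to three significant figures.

-6.92×10⁻⁷ J

The assembly work is the sum of pairwise potential energies, U = Σ_{i<j} kqᵢqⱼ/rᵢⱼ.
The four side pairs have separation 0.506 m and the two diagonal pairs 0.716 m.
Summing all 6 pair terms gives U = -6.92×10⁻⁷ J.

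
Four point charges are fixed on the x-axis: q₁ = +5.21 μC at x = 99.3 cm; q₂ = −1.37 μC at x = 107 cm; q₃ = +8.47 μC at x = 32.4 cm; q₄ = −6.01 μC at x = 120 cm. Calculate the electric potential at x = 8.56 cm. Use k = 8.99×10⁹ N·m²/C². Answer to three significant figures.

The total potential is the scalar sum of each charge's contribution, V = Σ kqᵢ/rᵢ.
Distances from the field point to each charge: r₁ = 0.907 m, r₂ = 0.984 m, r₃ = 0.238 m, r₄ = 1.11 m.
V = k[(5.21×10⁻⁶)/(0.907) + (-1.37×10⁻⁶)/(0.984) + (8.47×10⁻⁶)/(0.238) + (-6.01×10⁻⁶)/(1.11)] = 3.10×10⁵ V.

3.10×10⁵ V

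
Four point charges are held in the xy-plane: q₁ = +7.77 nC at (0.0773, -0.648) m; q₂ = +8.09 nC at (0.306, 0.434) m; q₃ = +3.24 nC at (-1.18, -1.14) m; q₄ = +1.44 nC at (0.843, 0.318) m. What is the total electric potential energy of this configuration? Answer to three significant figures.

The work to assemble the configuration equals its total potential energy, U = Σ kqᵢqⱼ/rᵢⱼ over all pairs.
Pair separations: r₁₂ = 1.11 m, r₁₃ = 1.35 m, r₁₄ = 1.23 m, r₂₃ = 2.16 m, r₂₄ = 0.549 m, r₃₄ = 2.49 m.
Summing all 6 pair terms gives U = 1.08×10⁻⁶ J.

1.08×10⁻⁶ J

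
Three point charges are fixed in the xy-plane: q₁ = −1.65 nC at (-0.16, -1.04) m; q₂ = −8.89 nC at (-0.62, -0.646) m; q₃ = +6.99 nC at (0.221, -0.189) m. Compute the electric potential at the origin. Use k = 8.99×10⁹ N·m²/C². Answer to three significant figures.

113 V

Electric potential is a scalar, so the contributions from each charge add algebraically: V = Σ kqᵢ/rᵢ.
Distances from the field point to each charge: r₁ = 1.05 m, r₂ = 0.895 m, r₃ = 0.291 m.
V = k[(-1.65×10⁻⁹)/(1.05) + (-8.89×10⁻⁹)/(0.895) + (6.99×10⁻⁹)/(0.291)] = 113 V.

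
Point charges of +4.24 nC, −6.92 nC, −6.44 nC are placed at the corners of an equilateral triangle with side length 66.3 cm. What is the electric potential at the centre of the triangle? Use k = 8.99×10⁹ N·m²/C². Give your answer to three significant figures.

Electric potential is a scalar, so the contributions from each charge add algebraically: V = Σ kqᵢ/rᵢ.
The distance from each vertex to the centroid is a/√3 = 0.383 m.
V = k[(4.24×10⁻⁹)/(0.383) + (-6.92×10⁻⁹)/(0.383) + (-6.44×10⁻⁹)/(0.383)] = -214 V.

-214 V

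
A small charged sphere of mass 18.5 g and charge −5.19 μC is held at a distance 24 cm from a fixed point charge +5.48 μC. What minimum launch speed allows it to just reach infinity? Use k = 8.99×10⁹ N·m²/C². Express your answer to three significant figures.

10.7 m/s

To just escape, total mechanical energy must reach zero at infinity: ½mv²_min + U = 0, so ½mv²_min = −U = |kQq|/r.
|U| = |kQq|/r = (8.99×10⁹ N·m²/C²)(5.48×10⁻⁶)(5.19×10⁻⁶)/(0.240) = 1.07 J.
v_min = √(2|U|/m) = √(2·1.07/0.0185) = 10.7 m/s.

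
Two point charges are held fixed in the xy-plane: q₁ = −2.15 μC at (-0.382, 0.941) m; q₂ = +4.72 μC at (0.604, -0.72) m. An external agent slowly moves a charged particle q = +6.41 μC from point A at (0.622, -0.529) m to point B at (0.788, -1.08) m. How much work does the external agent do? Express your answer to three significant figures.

-0.728 J

For quasistatic motion the external work equals the change in potential energy: W_ext = qΔV = q(V_B − V_A).
At A: distances to the source charges are 1.78 m, 0.192 m; V_A = Σ kqᵢ/rᵢ = 2.10×10⁵ V.
At B: distances to the source charges are 2.34 m, 0.404 m; V_B = Σ kqᵢ/rᵢ = 9.67×10⁴ V.
ΔV = V_B − V_A = -1.14×10⁵ V.
W_ext = qΔV = (6.41×10⁻⁶ C)(-1.14×10⁵ V) = -0.728 J.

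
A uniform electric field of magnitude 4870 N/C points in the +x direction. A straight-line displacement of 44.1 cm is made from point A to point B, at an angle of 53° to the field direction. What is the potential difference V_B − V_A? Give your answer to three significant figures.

-1290 V

Only the component of displacement along E changes the potential: ΔV = −E·d·cosθ.
ΔV = −(4870 V/m)(0.441 m)cos53° = -1290 V.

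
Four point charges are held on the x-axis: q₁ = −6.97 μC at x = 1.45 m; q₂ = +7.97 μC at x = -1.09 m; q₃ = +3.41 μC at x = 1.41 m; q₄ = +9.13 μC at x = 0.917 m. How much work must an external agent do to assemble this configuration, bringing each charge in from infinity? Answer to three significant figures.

The assembly work is the sum of pairwise potential energies, U = Σ_{i<j} kqᵢqⱼ/rᵢⱼ.
Pair separations: r₁₂ = 2.54 m, r₁₃ = 0.0400 m, r₁₄ = 0.533 m, r₂₃ = 2.50 m, r₂₄ = 2.01 m, r₃₄ = 0.493 m.
Summing all 6 pair terms gives U = -5.62 J.

-5.62 J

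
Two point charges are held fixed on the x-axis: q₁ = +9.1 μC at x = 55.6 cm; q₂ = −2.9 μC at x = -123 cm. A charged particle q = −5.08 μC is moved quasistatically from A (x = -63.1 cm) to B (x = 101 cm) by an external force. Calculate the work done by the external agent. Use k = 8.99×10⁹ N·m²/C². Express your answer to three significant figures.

For quasistatic motion the external work equals the change in potential energy: W_ext = qΔV = q(V_B − V_A).
At A: distances to the source charges are 1.19 m, 0.599 m; V_A = Σ kqᵢ/rᵢ = 2.54×10⁴ V.
At B: distances to the source charges are 0.454 m, 2.24 m; V_B = Σ kqᵢ/rᵢ = 1.69×10⁵ V.
ΔV = V_B − V_A = 1.43×10⁵ V.
W_ext = qΔV = (-5.08×10⁻⁶ C)(1.43×10⁵ V) = -0.727 J.

-0.727 J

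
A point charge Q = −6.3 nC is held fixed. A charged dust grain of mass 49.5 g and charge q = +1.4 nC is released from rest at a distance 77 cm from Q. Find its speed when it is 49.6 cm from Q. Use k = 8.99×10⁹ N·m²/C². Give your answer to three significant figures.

Only the electrostatic force acts, so mechanical energy is conserved: ½mv² = U₁ − U₂ = kQq(1/r₁ − 1/r₂).
U₁ − U₂ = (8.99×10⁹ N·m²/C²)(-6.30×10⁻⁹ C)(1.40×10⁻⁹ C)(1/0.770 − 1/0.496) = 5.69×10⁻⁸ J.
v = √(2·5.69×10⁻⁸/0.0495) = 1.52×10⁻³ m/s.

1.52×10⁻³ m/s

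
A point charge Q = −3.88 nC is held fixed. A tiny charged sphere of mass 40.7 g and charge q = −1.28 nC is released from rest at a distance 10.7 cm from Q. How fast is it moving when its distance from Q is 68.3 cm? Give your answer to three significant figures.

Only the electrostatic force acts, so mechanical energy is conserved: ½mv² = U₁ − U₂ = kQq(1/r₁ − 1/r₂).
U₁ − U₂ = (8.99×10⁹ N·m²/C²)(-3.88×10⁻⁹ C)(-1.28×10⁻⁹ C)(1/0.107 − 1/0.683) = 3.52×10⁻⁷ J.
v = √(2·3.52×10⁻⁷/0.0407) = 4.16×10⁻³ m/s.

4.16×10⁻³ m/s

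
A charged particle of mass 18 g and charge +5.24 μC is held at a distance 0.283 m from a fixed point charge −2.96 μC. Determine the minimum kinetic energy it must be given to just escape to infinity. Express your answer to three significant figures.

0.493 J

To just escape, total mechanical energy must reach zero at infinity: ½mv²_min + U = 0, so ½mv²_min = −U = |kQq|/r.
|U| = |kQq|/r = (8.99×10⁹ N·m²/C²)(2.96×10⁻⁶)(5.24×10⁻⁶)/(0.283) = 0.493 J.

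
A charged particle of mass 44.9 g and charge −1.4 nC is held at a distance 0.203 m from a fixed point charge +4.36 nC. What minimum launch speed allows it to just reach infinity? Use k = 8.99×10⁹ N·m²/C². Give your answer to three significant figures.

To just escape, total mechanical energy must reach zero at infinity: ½mv²_min + U = 0, so ½mv²_min = −U = |kQq|/r.
|U| = |kQq|/r = (8.99×10⁹ N·m²/C²)(4.36×10⁻⁹)(1.40×10⁻⁹)/(0.203) = 2.70×10⁻⁷ J.
v_min = √(2|U|/m) = √(2·2.70×10⁻⁷/0.0449) = 3.47×10⁻³ m/s.

3.47×10⁻³ m/s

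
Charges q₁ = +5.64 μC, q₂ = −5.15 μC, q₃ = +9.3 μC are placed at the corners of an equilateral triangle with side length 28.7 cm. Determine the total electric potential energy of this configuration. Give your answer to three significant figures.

The assembly work is the sum of pairwise potential energies, U = Σ_{i<j} kqᵢqⱼ/rᵢⱼ.
All three pair separations equal the side length, 0.287 m.
U = (-0.910) + (1.64) + (-1.50) = -0.767 J.

-0.767 J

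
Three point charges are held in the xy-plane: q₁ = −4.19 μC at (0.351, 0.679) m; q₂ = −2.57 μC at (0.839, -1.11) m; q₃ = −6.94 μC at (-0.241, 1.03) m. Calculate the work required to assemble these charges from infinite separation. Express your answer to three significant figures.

The assembly work is the sum of pairwise potential energies, U = Σ_{i<j} kqᵢqⱼ/rᵢⱼ.
Pair separations: r₁₂ = 1.85 m, r₁₃ = 0.688 m, r₂₃ = 2.40 m.
U = (0.0522) + (0.380) + (0.0669) = 0.499 J.

0.499 J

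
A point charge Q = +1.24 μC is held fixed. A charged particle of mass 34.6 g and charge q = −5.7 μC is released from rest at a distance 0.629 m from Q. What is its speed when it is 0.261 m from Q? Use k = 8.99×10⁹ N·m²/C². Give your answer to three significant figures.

Only the electrostatic force acts, so mechanical energy is conserved: ½mv² = U₁ − U₂ = kQq(1/r₁ − 1/r₂).
U₁ − U₂ = (8.99×10⁹ N·m²/C²)(1.24×10⁻⁶ C)(-5.70×10⁻⁶ C)(1/0.629 − 1/0.261) = 0.142 J.
v = √(2·0.142/0.0346) = 2.87 m/s.

2.87 m/s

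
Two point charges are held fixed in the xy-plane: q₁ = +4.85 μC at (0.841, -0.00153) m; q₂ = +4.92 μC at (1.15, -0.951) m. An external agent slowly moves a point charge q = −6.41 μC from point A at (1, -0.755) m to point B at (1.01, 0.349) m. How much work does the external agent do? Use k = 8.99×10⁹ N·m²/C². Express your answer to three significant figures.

For quasistatic motion the external work equals the change in potential energy: W_ext = qΔV = q(V_B − V_A).
At A: distances to the source charges are 0.770 m, 0.247 m; V_A = Σ kqᵢ/rᵢ = 2.36×10⁵ V.
At B: distances to the source charges are 0.389 m, 1.31 m; V_B = Σ kqᵢ/rᵢ = 1.46×10⁵ V.
ΔV = V_B − V_A = -9.00×10⁴ V.
W_ext = qΔV = (-6.41×10⁻⁶ C)(-9.00×10⁴ V) = 0.577 J.

0.577 J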